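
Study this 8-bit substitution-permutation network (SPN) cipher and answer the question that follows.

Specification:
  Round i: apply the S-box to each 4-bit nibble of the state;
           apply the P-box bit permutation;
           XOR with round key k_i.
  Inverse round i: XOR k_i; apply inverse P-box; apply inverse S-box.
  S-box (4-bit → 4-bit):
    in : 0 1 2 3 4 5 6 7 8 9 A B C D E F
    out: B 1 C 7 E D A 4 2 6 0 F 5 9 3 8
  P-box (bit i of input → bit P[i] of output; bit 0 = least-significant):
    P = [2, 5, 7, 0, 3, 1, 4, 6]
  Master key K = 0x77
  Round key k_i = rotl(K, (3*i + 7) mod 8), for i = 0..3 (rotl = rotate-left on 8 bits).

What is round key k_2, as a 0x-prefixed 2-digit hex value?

K = 0x77
k_0 = rotl(K, (3*0+7) mod 8) = rotl(K, 7) = 0xBB
k_1 = rotl(K, (3*1+7) mod 8) = rotl(K, 2) = 0xDD
k_2 = rotl(K, (3*2+7) mod 8) = rotl(K, 5) = 0xEE

0xEE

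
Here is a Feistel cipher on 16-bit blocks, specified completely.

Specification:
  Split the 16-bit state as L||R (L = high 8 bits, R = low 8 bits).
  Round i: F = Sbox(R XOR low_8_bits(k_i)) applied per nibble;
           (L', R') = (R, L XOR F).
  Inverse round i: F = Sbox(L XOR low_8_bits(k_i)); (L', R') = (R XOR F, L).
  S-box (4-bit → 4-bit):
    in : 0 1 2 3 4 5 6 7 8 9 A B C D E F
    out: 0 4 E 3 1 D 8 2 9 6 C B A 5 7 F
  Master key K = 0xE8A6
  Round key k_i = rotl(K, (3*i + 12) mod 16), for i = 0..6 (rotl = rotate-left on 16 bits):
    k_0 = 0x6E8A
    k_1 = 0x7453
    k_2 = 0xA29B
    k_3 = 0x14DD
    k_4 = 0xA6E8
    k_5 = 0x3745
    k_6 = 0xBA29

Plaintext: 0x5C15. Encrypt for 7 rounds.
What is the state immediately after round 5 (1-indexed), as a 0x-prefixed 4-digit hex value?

s_0 = plaintext = 0x5C15
s_1 = Round(s_0, k_0) = 0x1533
s_2 = Round(s_1, k_1) = 0x3395
s_3 = Round(s_2, k_2) = 0x9534
s_4 = Round(s_3, k_3) = 0x34E3
s_5 = Round(s_4, k_4) = 0xE33F
s_6 = Round(s_5, k_5) = 0x3FCF
s_7 = Round(s_6, k_6) = 0xCF47

0xE33F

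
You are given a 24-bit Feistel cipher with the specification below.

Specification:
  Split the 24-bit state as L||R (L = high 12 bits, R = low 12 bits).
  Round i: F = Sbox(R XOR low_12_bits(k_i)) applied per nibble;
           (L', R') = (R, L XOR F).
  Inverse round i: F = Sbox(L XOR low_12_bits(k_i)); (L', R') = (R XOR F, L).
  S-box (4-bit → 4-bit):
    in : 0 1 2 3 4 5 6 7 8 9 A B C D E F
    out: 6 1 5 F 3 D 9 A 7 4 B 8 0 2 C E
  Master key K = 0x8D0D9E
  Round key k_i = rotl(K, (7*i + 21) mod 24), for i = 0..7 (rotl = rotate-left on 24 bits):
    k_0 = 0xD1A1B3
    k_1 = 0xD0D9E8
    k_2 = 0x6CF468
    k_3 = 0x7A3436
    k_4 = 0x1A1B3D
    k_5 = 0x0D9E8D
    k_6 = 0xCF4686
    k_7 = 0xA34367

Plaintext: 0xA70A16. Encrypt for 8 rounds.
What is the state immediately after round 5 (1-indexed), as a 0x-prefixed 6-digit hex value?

0xCF819F

s_0 = plaintext = 0xA70A16
s_1 = Round(s_0, k_0) = 0xA162CD
s_2 = Round(s_1, k_1) = 0x2CD24B
s_3 = Round(s_2, k_2) = 0x24BB92
s_4 = Round(s_3, k_3) = 0xB92CF8
s_5 = Round(s_4, k_4) = 0xCF819F
s_6 = Round(s_5, k_5) = 0x19F2ED
s_7 = Round(s_6, k_6) = 0x2ED207
s_8 = Round(s_7, k_7) = 0x20737B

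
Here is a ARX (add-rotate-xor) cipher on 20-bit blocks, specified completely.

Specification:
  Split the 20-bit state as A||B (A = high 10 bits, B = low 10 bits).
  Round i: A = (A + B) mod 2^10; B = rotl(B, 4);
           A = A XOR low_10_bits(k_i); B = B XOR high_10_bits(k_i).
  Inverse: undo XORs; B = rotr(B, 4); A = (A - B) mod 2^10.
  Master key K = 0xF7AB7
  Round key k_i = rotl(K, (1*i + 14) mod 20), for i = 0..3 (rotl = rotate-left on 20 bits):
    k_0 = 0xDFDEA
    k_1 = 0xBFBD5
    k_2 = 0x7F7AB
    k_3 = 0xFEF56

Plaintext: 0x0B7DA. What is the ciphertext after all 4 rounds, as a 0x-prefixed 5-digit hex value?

s_0 = plaintext = 0x0B7DA
s_1 = Round(s_0, k_0) = 0x7B6D0
s_2 = Round(s_1, k_1) = 0xDA3F5
s_3 = Round(s_2, k_2) = 0x3DAA2
s_4 = Round(s_3, k_3) = 0x339D1

0x339D1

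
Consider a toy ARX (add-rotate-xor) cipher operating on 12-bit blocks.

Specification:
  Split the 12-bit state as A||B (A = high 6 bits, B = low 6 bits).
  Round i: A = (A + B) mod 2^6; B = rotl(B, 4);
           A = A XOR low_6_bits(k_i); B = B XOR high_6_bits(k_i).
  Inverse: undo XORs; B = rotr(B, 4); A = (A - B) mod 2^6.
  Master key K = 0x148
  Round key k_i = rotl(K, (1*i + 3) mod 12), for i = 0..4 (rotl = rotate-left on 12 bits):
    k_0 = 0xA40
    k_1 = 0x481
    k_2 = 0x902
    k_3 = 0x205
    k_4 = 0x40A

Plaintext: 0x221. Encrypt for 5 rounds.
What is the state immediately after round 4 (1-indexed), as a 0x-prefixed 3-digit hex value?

s_0 = plaintext = 0x221
s_1 = Round(s_0, k_0) = 0xA71
s_2 = Round(s_1, k_1) = 0x6CE
s_3 = Round(s_2, k_2) = 0xAC7
s_4 = Round(s_3, k_3) = 0xDF9
s_5 = Round(s_4, k_4) = 0xE8E

0xDF9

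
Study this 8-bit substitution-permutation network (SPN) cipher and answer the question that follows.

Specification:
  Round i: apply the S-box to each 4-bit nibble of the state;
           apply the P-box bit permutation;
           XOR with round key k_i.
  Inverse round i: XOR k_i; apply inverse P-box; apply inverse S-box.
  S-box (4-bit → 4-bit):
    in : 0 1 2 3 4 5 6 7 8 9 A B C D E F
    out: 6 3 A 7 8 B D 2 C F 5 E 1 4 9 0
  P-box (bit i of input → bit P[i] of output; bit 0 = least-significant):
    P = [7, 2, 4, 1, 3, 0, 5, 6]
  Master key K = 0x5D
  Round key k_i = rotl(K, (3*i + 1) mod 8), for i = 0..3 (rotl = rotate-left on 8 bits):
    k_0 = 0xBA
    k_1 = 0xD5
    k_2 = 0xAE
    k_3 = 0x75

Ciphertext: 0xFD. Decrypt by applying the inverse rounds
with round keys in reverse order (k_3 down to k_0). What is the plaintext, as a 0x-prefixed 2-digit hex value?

s_0 = ciphertext = 0xFD
s_1 = InvRound(s_0, k_3) = 0xCC
s_2 = InvRound(s_1, k_2) = 0x84
s_3 = InvRound(s_2, k_1) = 0x2D
s_4 = InvRound(s_3, k_0) = 0x79

0x79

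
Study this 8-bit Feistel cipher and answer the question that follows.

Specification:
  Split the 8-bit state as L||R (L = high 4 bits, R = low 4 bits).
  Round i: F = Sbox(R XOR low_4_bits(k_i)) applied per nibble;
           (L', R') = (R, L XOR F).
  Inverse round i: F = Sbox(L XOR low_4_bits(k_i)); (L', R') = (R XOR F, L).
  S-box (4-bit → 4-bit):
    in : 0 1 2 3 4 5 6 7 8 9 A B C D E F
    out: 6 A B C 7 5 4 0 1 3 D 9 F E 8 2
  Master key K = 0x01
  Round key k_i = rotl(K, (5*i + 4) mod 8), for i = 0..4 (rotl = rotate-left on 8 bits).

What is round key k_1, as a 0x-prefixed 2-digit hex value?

K = 0x01
k_0 = rotl(K, (5*0+4) mod 8) = rotl(K, 4) = 0x10
k_1 = rotl(K, (5*1+4) mod 8) = rotl(K, 1) = 0x02

0x02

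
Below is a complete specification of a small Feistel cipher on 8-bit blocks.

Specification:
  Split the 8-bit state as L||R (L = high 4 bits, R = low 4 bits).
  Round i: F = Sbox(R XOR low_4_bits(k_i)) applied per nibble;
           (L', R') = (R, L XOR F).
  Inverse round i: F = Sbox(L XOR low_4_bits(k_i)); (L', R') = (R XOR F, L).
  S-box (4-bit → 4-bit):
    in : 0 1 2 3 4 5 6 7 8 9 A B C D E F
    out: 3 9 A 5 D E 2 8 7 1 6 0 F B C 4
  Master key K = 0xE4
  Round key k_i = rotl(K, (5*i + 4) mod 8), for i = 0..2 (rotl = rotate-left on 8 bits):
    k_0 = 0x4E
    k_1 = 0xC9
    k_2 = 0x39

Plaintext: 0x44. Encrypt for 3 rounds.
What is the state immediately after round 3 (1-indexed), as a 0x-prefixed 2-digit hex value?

s_0 = plaintext = 0x44
s_1 = Round(s_0, k_0) = 0x42
s_2 = Round(s_1, k_1) = 0x24
s_3 = Round(s_2, k_2) = 0x49

0x49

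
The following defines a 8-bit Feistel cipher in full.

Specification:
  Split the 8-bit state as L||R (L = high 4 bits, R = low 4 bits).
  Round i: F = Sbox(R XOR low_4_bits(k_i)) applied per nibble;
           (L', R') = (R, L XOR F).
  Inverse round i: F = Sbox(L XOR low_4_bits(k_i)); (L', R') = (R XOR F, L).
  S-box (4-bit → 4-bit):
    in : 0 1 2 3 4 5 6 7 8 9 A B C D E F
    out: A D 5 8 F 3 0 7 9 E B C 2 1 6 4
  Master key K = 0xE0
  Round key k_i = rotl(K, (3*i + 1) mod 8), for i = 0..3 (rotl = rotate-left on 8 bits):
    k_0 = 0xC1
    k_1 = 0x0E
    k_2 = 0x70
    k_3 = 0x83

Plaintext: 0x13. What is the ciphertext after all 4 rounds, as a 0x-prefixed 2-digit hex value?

s_0 = plaintext = 0x13
s_1 = Round(s_0, k_0) = 0x34
s_2 = Round(s_1, k_1) = 0x48
s_3 = Round(s_2, k_2) = 0x8D
s_4 = Round(s_3, k_3) = 0xDE

0xDE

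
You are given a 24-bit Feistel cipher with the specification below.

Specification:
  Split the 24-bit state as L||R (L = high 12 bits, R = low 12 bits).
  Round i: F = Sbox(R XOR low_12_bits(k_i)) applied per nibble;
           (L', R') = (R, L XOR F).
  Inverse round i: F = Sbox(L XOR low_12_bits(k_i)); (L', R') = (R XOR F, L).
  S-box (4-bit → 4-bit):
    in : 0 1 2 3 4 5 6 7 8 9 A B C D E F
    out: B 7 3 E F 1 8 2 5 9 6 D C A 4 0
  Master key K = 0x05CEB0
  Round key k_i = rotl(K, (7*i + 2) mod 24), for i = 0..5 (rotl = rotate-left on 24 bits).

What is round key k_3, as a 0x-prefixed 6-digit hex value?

K = 0x05CEB0
k_0 = rotl(K, (7*0+2) mod 24) = rotl(K, 2) = 0x173AC0
k_1 = rotl(K, (7*1+2) mod 24) = rotl(K, 9) = 0x9D600B
k_2 = rotl(K, (7*2+2) mod 24) = rotl(K, 16) = 0xB005CE
k_3 = rotl(K, (7*3+2) mod 24) = rotl(K, 23) = 0x02E758

0x02E758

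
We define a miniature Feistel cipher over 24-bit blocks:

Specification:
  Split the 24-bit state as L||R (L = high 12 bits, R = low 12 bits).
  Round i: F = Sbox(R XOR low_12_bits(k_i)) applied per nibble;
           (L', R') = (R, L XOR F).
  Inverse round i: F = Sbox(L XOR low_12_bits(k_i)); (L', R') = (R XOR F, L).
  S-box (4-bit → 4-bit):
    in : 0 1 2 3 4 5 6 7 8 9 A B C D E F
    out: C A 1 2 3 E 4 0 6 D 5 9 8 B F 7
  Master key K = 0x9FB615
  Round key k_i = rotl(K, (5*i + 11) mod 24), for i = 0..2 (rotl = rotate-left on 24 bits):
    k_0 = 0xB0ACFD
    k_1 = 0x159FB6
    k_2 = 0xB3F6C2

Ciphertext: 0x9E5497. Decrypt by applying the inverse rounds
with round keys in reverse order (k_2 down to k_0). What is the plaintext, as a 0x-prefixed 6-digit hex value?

s_0 = ciphertext = 0x9E5497
s_1 = InvRound(s_0, k_2) = 0x3879E5
s_2 = InvRound(s_1, k_1) = 0x1CF387
s_3 = InvRound(s_2, k_0) = 0x8A61CF

0x8A61CF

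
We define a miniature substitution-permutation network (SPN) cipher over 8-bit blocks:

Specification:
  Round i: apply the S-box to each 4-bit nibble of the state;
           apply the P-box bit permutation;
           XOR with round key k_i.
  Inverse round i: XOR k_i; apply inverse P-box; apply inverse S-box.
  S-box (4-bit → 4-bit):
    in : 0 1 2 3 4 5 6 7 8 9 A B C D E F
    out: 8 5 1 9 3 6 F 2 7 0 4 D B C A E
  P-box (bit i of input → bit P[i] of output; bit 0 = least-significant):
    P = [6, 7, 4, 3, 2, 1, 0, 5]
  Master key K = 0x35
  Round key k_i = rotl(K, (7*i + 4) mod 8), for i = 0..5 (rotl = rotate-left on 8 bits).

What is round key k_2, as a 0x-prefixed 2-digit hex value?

0xD4

K = 0x35
k_0 = rotl(K, (7*0+4) mod 8) = rotl(K, 4) = 0x53
k_1 = rotl(K, (7*1+4) mod 8) = rotl(K, 3) = 0xA9
k_2 = rotl(K, (7*2+4) mod 8) = rotl(K, 2) = 0xD4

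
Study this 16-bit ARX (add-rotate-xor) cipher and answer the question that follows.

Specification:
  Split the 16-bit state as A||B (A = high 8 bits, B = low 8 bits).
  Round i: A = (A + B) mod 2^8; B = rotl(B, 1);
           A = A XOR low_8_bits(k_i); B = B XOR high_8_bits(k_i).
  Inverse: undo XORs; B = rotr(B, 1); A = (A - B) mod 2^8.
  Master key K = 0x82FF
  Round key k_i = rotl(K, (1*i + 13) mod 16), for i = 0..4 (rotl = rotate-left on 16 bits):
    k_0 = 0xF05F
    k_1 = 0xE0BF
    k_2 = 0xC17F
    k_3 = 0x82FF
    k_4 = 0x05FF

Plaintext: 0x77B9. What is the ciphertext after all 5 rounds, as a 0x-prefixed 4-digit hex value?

s_0 = plaintext = 0x77B9
s_1 = Round(s_0, k_0) = 0x6F83
s_2 = Round(s_1, k_1) = 0x4DE7
s_3 = Round(s_2, k_2) = 0x4B0E
s_4 = Round(s_3, k_3) = 0xA69E
s_5 = Round(s_4, k_4) = 0xBB38

0xBB38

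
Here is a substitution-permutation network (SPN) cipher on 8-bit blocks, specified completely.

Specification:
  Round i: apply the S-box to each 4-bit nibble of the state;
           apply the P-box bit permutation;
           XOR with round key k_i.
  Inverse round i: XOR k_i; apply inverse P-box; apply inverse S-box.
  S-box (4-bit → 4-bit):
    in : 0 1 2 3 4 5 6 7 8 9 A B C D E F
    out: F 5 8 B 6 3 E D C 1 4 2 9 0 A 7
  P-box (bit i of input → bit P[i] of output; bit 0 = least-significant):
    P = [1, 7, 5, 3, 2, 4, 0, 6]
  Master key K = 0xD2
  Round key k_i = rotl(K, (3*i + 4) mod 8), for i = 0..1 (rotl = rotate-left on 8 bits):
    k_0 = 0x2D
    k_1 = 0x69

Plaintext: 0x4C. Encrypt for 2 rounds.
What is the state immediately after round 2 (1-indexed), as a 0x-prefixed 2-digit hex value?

s_0 = plaintext = 0x4C
s_1 = Round(s_0, k_0) = 0x36
s_2 = Round(s_1, k_1) = 0x95

0x95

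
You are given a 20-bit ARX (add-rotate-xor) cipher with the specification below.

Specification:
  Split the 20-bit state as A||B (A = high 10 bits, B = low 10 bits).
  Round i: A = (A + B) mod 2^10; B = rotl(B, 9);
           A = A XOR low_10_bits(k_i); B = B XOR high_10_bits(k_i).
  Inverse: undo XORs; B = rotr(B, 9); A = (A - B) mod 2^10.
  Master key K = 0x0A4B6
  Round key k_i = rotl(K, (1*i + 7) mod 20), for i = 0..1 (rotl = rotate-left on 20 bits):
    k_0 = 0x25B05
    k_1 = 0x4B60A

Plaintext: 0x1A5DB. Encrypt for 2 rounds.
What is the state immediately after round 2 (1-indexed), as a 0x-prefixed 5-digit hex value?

s_0 = plaintext = 0x1A5DB
s_1 = Round(s_0, k_0) = 0x5067B
s_2 = Round(s_1, k_1) = 0x6DA10

0x6DA10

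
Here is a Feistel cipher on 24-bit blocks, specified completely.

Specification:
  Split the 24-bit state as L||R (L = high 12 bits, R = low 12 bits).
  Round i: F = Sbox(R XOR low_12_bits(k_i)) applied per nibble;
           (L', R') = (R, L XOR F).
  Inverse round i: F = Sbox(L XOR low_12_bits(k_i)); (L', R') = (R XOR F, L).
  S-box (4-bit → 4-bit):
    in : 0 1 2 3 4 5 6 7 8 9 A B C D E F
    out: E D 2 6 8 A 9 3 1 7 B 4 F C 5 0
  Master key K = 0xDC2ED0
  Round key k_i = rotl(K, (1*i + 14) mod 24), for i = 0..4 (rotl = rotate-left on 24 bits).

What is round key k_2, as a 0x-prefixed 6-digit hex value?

K = 0xDC2ED0
k_0 = rotl(K, (1*0+14) mod 24) = rotl(K, 14) = 0xB4370B
k_1 = rotl(K, (1*1+14) mod 24) = rotl(K, 15) = 0x686E17
k_2 = rotl(K, (1*2+14) mod 24) = rotl(K, 16) = 0xD0DC2E

0xD0DC2E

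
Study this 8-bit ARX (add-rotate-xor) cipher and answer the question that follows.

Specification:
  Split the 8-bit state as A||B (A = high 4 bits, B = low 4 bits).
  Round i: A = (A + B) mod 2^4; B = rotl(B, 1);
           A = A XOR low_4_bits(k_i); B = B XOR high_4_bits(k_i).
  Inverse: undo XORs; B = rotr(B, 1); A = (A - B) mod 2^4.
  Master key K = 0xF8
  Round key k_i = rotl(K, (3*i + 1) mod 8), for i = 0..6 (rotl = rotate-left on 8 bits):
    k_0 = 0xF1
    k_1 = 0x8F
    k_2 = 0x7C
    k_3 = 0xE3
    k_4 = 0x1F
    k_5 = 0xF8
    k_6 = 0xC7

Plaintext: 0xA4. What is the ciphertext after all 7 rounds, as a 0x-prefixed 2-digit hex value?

0x9B

s_0 = plaintext = 0xA4
s_1 = Round(s_0, k_0) = 0xF7
s_2 = Round(s_1, k_1) = 0x96
s_3 = Round(s_2, k_2) = 0x3B
s_4 = Round(s_3, k_3) = 0xD9
s_5 = Round(s_4, k_4) = 0x92
s_6 = Round(s_5, k_5) = 0x3B
s_7 = Round(s_6, k_6) = 0x9B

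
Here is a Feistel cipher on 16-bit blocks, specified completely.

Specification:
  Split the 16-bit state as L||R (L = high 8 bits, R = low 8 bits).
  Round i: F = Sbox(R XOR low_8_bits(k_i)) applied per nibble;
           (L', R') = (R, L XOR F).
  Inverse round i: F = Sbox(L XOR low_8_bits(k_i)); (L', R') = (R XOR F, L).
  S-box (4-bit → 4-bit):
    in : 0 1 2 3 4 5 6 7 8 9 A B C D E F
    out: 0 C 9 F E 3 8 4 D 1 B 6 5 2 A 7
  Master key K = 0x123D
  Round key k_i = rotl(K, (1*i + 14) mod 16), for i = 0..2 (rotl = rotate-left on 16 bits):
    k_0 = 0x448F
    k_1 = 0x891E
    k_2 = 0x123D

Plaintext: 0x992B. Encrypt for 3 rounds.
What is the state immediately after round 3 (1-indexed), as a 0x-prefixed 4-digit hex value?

s_0 = plaintext = 0x992B
s_1 = Round(s_0, k_0) = 0x2B27
s_2 = Round(s_1, k_1) = 0x27DA
s_3 = Round(s_2, k_2) = 0xDA83

0xDA83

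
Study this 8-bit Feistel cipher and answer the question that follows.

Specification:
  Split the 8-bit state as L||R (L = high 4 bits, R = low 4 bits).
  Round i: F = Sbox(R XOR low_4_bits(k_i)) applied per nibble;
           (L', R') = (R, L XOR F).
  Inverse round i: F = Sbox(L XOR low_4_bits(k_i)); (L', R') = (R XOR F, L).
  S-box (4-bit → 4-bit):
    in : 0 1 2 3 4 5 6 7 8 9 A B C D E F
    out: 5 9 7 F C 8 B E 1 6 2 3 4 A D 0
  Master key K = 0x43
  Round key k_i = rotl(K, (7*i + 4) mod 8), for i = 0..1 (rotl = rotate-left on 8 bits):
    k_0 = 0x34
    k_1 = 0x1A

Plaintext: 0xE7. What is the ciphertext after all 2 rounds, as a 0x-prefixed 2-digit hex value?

s_0 = plaintext = 0xE7
s_1 = Round(s_0, k_0) = 0x71
s_2 = Round(s_1, k_1) = 0x14

0x14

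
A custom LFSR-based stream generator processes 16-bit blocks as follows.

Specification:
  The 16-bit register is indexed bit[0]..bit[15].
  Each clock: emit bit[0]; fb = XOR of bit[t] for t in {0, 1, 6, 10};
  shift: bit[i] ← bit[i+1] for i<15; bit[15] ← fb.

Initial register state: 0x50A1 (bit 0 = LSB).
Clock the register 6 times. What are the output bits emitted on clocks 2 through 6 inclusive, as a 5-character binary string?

reg_0 = 0x50A1
clock 1: out=1, reg = 0xA850
clock 2: out=0, reg = 0xD428
clock 3: out=0, reg = 0xEA14
clock 4: out=0, reg = 0x750A
clock 5: out=0, reg = 0x3A85
clock 6: out=1, reg = 0x9D42

00001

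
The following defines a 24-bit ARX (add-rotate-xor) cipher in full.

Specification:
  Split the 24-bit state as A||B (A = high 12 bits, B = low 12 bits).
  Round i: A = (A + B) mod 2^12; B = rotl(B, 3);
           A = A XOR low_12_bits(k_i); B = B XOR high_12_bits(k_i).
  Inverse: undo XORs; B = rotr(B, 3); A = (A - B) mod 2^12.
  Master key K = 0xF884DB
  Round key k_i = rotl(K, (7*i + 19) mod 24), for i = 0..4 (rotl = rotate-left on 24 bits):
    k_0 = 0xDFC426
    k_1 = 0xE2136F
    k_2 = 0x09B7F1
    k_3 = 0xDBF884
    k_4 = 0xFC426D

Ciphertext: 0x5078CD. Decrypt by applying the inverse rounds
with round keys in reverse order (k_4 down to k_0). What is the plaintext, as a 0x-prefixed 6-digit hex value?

s_0 = ciphertext = 0x5078CD
s_1 = InvRound(s_0, k_4) = 0x4892E1
s_2 = InvRound(s_1, k_3) = 0xE22DEB
s_3 = InvRound(s_2, k_2) = 0x8251AE
s_4 = InvRound(s_3, k_1) = 0xB59FF1
s_5 = InvRound(s_4, k_0) = 0x53EA41

0x53EA41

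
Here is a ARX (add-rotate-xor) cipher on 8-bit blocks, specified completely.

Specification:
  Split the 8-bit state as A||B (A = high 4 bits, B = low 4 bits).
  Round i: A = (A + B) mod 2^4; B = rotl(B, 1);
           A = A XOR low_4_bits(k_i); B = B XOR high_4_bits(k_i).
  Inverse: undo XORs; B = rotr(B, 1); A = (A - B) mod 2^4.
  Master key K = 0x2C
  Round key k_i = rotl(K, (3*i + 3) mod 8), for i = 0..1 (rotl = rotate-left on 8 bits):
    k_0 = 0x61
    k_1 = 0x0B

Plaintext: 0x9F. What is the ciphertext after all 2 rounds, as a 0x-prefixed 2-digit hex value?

s_0 = plaintext = 0x9F
s_1 = Round(s_0, k_0) = 0x99
s_2 = Round(s_1, k_1) = 0x93

0x93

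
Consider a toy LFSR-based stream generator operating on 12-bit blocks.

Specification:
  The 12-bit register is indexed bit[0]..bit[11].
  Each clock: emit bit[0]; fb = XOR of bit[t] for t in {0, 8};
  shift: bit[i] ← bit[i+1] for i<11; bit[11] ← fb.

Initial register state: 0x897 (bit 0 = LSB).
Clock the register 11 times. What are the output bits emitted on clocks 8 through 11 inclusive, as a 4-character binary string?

1000

reg_0 = 0x897
clock 1: out=1, reg = 0xC4B
clock 2: out=1, reg = 0xE25
clock 3: out=1, reg = 0xF12
clock 4: out=0, reg = 0xF89
clock 5: out=1, reg = 0x7C4
clock 6: out=0, reg = 0xBE2
clock 7: out=0, reg = 0xDF1
clock 8: out=1, reg = 0x6F8
clock 9: out=0, reg = 0x37C
clock 10: out=0, reg = 0x9BE
clock 11: out=0, reg = 0xCDF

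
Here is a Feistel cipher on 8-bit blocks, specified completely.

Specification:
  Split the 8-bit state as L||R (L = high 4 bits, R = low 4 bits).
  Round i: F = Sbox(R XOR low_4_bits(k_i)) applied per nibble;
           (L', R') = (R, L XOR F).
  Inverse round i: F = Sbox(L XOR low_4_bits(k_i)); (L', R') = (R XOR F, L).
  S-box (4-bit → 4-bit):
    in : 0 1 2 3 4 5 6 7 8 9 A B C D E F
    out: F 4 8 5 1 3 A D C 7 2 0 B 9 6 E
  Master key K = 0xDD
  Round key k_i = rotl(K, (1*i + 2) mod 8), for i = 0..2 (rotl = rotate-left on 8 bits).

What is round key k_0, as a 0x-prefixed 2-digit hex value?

K = 0xDD
k_0 = rotl(K, (1*0+2) mod 8) = rotl(K, 2) = 0x77

0x77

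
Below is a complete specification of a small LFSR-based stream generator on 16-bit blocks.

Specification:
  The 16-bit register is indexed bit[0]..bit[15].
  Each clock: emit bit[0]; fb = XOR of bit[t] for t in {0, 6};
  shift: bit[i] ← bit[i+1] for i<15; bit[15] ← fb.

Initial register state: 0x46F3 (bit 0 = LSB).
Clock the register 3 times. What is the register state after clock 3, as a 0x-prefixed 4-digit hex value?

0x08DE

reg_0 = 0x46F3
clock 1: out=1, reg = 0x2379
clock 2: out=1, reg = 0x11BC
clock 3: out=0, reg = 0x08DE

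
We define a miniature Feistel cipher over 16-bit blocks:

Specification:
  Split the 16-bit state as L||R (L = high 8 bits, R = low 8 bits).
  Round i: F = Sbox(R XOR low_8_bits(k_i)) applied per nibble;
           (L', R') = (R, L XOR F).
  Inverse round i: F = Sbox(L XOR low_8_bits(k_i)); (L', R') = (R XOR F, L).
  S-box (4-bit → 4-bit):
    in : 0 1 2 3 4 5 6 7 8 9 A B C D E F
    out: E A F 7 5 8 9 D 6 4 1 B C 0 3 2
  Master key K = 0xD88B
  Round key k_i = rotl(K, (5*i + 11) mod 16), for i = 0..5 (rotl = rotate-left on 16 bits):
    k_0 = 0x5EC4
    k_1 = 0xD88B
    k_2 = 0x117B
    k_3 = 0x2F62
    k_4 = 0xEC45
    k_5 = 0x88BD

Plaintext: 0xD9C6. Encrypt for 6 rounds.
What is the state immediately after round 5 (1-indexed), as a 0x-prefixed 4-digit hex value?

s_0 = plaintext = 0xD9C6
s_1 = Round(s_0, k_0) = 0xC636
s_2 = Round(s_1, k_1) = 0x3676
s_3 = Round(s_2, k_2) = 0x76D6
s_4 = Round(s_3, k_3) = 0xD6C3
s_5 = Round(s_4, k_4) = 0xC3BF
s_6 = Round(s_5, k_5) = 0xBF2C

0xC3BF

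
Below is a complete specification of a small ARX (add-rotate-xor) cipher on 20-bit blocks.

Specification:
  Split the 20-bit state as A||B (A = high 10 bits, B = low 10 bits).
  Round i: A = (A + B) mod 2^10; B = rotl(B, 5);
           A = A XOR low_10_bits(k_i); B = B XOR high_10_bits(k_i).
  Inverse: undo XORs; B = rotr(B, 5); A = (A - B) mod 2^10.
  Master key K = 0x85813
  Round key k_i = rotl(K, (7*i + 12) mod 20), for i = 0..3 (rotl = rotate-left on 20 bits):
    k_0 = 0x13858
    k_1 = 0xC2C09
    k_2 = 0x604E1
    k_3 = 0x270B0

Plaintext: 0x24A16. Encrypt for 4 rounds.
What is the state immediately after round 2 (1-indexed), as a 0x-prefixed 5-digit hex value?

0x61CDF

s_0 = plaintext = 0x24A16
s_1 = Round(s_0, k_0) = 0xBC29E
s_2 = Round(s_1, k_1) = 0x61CDF
s_3 = Round(s_2, k_2) = 0xA1E67
s_4 = Round(s_3, k_3) = 0x1786F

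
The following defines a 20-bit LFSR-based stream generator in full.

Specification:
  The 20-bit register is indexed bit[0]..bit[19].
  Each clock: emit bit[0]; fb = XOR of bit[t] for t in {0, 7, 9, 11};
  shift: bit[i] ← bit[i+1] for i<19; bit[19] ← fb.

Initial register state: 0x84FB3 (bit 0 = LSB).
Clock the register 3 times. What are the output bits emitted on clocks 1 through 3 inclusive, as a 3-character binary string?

reg_0 = 0x84FB3
clock 1: out=1, reg = 0x427D9
clock 2: out=1, reg = 0xA13EC
clock 3: out=0, reg = 0x509F6

110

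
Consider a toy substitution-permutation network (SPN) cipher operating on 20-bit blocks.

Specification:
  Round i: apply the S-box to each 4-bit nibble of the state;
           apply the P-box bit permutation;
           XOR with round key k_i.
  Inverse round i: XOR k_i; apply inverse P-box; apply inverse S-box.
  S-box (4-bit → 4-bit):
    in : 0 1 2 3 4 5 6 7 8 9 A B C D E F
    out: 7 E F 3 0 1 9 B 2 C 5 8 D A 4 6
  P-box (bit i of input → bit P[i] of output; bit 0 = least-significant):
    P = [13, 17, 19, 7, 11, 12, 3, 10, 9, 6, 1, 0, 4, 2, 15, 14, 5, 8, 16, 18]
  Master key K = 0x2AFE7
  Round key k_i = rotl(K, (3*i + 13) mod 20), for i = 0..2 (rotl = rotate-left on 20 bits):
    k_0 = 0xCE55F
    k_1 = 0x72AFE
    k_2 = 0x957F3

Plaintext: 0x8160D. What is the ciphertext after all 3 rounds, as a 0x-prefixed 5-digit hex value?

0xE9BD5

s_0 = plaintext = 0x8160D
s_1 = Round(s_0, k_0) = 0xE3ED2
s_2 = Round(s_1, k_1) = 0xC1E68
s_3 = Round(s_2, k_2) = 0xE9BD5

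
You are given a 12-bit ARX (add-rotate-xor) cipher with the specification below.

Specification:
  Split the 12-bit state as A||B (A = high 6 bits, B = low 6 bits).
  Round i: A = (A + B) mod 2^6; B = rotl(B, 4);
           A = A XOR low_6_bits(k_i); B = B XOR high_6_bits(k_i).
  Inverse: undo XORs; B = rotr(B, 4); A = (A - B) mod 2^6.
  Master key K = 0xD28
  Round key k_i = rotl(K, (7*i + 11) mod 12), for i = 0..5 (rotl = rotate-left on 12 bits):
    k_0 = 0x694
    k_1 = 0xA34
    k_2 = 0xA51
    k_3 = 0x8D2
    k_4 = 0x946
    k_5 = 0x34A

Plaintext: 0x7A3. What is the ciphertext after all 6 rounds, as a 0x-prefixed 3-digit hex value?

s_0 = plaintext = 0x7A3
s_1 = Round(s_0, k_0) = 0x562
s_2 = Round(s_1, k_1) = 0x0C0
s_3 = Round(s_2, k_2) = 0x4A9
s_4 = Round(s_3, k_3) = 0xA79
s_5 = Round(s_4, k_4) = 0x93B
s_6 = Round(s_5, k_5) = 0x573

0x573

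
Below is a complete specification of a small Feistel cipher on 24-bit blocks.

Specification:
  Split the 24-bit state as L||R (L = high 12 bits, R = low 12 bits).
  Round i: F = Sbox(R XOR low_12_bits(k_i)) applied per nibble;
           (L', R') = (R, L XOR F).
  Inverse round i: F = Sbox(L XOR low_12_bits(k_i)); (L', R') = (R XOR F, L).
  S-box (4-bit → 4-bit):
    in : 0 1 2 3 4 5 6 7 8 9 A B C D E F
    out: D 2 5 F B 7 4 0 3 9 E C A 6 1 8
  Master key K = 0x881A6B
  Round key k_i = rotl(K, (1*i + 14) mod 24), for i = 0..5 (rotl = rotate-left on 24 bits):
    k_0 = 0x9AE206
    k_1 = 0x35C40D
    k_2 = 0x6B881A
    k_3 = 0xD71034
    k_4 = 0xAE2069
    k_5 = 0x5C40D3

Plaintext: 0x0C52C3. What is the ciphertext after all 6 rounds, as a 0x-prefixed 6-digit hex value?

s_0 = plaintext = 0x0C52C3
s_1 = Round(s_0, k_0) = 0x2C3D62
s_2 = Round(s_1, k_1) = 0xD62B8B
s_3 = Round(s_2, k_2) = 0xB8B2F0
s_4 = Round(s_3, k_3) = 0x2F0E20
s_5 = Round(s_4, k_4) = 0xE20349
s_6 = Round(s_5, k_5) = 0x3491BE

0x3491BE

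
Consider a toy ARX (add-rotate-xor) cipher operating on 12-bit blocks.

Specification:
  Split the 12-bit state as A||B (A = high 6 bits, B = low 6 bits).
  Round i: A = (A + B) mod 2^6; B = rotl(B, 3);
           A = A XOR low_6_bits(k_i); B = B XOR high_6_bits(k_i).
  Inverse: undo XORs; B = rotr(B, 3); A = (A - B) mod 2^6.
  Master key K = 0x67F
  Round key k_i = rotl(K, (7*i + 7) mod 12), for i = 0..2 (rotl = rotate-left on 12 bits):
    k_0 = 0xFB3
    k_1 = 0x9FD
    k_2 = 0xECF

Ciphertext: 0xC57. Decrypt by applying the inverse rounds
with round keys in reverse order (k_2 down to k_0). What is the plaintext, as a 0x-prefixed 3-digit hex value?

s_0 = ciphertext = 0xC57
s_1 = InvRound(s_0, k_2) = 0x665
s_2 = InvRound(s_1, k_1) = 0x510
s_3 = InvRound(s_2, k_0) = 0xCB5

0xCB5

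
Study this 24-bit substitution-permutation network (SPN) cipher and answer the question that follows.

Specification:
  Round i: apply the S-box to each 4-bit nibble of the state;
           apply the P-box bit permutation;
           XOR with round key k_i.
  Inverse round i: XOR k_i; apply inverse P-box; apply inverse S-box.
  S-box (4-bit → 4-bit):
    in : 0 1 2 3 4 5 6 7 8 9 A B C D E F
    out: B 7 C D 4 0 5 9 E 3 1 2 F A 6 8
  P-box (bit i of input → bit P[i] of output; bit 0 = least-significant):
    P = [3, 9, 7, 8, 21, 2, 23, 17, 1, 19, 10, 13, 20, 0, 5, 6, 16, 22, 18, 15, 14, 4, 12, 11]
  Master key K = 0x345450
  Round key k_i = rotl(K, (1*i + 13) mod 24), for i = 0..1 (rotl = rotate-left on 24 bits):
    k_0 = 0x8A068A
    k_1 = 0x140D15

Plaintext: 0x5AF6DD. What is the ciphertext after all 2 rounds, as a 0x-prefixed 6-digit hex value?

0xEF12CA

s_0 = plaintext = 0x5AF6DD
s_1 = Round(s_0, k_0) = 0x8901CC
s_2 = Round(s_1, k_1) = 0xEF12CA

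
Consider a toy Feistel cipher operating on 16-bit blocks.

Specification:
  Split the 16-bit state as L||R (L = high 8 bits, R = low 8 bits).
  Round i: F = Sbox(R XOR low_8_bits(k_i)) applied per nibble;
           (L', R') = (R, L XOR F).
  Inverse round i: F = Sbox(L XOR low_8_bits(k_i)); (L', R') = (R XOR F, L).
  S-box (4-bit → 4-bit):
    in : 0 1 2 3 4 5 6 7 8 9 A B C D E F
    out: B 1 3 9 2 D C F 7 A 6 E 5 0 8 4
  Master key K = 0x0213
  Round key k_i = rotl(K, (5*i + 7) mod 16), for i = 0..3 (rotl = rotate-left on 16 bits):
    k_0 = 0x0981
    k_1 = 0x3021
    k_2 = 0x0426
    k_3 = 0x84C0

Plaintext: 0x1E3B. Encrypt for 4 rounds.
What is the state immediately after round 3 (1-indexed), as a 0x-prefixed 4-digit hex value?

0x31E7

s_0 = plaintext = 0x1E3B
s_1 = Round(s_0, k_0) = 0x3BF8
s_2 = Round(s_1, k_1) = 0xF831
s_3 = Round(s_2, k_2) = 0x31E7
s_4 = Round(s_3, k_3) = 0xE70E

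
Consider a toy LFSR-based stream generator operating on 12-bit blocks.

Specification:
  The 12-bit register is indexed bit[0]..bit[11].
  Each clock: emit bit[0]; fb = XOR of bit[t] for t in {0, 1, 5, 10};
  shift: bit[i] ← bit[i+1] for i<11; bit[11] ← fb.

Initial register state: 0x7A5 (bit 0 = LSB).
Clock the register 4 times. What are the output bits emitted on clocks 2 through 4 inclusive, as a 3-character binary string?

010

reg_0 = 0x7A5
clock 1: out=1, reg = 0xBD2
clock 2: out=0, reg = 0xDE9
clock 3: out=1, reg = 0xEF4
clock 4: out=0, reg = 0x77A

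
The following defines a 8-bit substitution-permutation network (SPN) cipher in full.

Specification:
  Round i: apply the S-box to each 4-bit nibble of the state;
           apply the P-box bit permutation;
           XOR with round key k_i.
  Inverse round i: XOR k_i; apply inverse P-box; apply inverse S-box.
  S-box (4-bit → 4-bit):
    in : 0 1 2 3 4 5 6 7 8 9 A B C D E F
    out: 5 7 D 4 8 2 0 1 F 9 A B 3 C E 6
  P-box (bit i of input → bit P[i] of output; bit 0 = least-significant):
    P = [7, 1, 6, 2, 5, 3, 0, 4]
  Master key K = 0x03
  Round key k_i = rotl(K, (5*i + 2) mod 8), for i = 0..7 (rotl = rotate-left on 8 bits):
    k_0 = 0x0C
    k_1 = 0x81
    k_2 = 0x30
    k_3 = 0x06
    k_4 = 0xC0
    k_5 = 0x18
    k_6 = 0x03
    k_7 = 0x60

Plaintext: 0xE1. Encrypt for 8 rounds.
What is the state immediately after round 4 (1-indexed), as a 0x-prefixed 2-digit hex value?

s_0 = plaintext = 0xE1
s_1 = Round(s_0, k_0) = 0xD7
s_2 = Round(s_1, k_1) = 0x10
s_3 = Round(s_2, k_2) = 0xD9
s_4 = Round(s_3, k_3) = 0x93
s_5 = Round(s_4, k_4) = 0xB0
s_6 = Round(s_5, k_5) = 0xE0
s_7 = Round(s_6, k_6) = 0xDA
s_8 = Round(s_7, k_7) = 0x77

0x93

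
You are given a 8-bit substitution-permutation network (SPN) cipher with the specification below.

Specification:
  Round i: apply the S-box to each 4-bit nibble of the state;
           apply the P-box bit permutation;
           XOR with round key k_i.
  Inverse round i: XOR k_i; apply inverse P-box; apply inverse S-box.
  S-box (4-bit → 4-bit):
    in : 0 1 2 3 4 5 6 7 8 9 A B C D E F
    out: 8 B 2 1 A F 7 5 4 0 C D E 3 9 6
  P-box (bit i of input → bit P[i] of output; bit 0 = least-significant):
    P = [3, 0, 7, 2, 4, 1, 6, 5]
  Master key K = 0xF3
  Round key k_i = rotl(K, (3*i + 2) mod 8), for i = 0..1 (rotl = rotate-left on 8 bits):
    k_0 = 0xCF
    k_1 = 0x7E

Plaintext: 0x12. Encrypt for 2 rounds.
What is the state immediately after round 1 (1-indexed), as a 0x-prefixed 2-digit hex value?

s_0 = plaintext = 0x12
s_1 = Round(s_0, k_0) = 0xFC
s_2 = Round(s_1, k_1) = 0xB9

0xFC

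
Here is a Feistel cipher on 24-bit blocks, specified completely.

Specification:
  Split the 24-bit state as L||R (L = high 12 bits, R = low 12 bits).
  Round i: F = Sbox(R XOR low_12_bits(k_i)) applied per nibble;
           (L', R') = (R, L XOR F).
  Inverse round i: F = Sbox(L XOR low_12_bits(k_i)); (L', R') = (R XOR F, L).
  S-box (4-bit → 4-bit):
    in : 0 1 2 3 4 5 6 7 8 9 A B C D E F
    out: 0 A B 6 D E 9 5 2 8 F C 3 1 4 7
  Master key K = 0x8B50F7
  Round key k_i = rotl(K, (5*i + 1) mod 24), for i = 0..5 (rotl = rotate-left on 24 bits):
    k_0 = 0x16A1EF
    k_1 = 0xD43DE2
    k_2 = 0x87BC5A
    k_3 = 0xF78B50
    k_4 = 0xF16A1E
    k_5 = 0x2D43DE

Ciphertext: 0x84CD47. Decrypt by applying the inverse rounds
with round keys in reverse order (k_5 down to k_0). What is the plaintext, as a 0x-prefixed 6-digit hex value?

0xF01FAF

s_0 = ciphertext = 0x84CD47
s_1 = InvRound(s_0, k_5) = 0x1CC84C
s_2 = InvRound(s_1, k_4) = 0x4571CC
s_3 = InvRound(s_2, k_3) = 0x6C9457
s_4 = InvRound(s_3, k_2) = 0xBD16C9
s_5 = InvRound(s_4, k_1) = 0xFAFBD1
s_6 = InvRound(s_5, k_0) = 0xF01FAF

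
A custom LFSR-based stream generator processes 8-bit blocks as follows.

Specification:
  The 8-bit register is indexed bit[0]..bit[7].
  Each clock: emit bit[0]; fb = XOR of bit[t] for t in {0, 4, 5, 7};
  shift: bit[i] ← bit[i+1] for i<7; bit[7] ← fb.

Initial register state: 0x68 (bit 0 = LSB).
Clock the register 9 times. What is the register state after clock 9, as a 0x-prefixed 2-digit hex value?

reg_0 = 0x68
clock 1: out=0, reg = 0xB4
clock 2: out=0, reg = 0xDA
clock 3: out=0, reg = 0x6D
clock 4: out=1, reg = 0x36
clock 5: out=0, reg = 0x1B
clock 6: out=1, reg = 0x0D
clock 7: out=1, reg = 0x86
clock 8: out=0, reg = 0xC3
clock 9: out=1, reg = 0x61

0x61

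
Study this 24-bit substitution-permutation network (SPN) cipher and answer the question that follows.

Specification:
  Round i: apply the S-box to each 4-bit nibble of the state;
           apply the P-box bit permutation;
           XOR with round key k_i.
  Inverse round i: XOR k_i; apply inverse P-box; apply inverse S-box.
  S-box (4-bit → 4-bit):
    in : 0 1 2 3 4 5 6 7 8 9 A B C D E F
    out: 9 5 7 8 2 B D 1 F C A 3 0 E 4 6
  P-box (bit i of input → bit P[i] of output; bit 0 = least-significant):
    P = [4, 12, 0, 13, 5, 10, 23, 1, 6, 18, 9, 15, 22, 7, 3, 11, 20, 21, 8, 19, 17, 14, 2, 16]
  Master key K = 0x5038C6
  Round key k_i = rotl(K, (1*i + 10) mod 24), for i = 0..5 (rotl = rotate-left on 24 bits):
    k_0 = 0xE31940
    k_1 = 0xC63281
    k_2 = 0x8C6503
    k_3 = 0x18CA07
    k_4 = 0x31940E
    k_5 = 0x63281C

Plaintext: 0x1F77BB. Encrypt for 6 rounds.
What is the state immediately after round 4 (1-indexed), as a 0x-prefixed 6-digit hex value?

0x4A712E

s_0 = plaintext = 0x1F77BB
s_1 = Round(s_0, k_0) = 0x810C34
s_2 = Round(s_1, k_1) = 0x956B87
s_3 = Round(s_2, k_2) = 0x71697D
s_4 = Round(s_3, k_3) = 0x4A712E
s_5 = Round(s_4, k_4) = 0xD9D26F
s_6 = Round(s_5, k_5) = 0xEE73F3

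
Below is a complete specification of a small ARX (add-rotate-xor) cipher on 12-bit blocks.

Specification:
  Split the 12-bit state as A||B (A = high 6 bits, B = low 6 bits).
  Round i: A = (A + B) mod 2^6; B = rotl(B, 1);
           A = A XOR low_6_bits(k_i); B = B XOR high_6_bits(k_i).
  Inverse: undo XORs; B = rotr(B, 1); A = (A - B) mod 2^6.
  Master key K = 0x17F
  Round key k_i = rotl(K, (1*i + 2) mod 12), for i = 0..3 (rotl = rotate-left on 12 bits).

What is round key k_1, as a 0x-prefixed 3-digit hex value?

0xBF8

K = 0x17F
k_0 = rotl(K, (1*0+2) mod 12) = rotl(K, 2) = 0x5FC
k_1 = rotl(K, (1*1+2) mod 12) = rotl(K, 3) = 0xBF8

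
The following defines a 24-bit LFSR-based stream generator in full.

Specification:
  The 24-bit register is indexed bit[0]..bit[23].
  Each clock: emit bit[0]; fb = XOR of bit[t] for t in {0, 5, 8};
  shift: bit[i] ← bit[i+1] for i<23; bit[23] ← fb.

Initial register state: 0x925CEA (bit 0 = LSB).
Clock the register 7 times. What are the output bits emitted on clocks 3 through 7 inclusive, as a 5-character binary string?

reg_0 = 0x925CEA
clock 1: out=0, reg = 0xC92E75
clock 2: out=1, reg = 0x64973A
clock 3: out=0, reg = 0x324B9D
clock 4: out=1, reg = 0x1925CE
clock 5: out=0, reg = 0x8C92E7
clock 6: out=1, reg = 0x464973
clock 7: out=1, reg = 0xA324B9

01011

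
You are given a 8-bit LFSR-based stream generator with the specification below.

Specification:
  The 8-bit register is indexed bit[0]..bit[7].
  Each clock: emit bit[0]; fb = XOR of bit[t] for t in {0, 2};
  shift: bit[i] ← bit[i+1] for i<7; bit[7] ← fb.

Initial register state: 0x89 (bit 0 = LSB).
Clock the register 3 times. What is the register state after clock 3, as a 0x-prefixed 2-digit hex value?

reg_0 = 0x89
clock 1: out=1, reg = 0xC4
clock 2: out=0, reg = 0xE2
clock 3: out=0, reg = 0x71

0x71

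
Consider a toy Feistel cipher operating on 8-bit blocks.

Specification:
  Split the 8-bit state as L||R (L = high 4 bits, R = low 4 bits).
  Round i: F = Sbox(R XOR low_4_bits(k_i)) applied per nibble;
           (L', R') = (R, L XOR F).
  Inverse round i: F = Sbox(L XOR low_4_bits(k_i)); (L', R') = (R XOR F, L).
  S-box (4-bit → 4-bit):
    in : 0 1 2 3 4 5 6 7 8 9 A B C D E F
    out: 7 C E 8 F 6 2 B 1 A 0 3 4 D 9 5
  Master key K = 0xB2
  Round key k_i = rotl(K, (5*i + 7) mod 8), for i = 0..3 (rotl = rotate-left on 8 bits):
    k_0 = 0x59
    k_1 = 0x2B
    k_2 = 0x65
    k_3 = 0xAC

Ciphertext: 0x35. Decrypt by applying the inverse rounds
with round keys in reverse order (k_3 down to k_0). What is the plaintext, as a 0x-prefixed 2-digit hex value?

s_0 = ciphertext = 0x35
s_1 = InvRound(s_0, k_3) = 0x03
s_2 = InvRound(s_1, k_2) = 0x50
s_3 = InvRound(s_2, k_1) = 0x95
s_4 = InvRound(s_3, k_0) = 0x29

0x29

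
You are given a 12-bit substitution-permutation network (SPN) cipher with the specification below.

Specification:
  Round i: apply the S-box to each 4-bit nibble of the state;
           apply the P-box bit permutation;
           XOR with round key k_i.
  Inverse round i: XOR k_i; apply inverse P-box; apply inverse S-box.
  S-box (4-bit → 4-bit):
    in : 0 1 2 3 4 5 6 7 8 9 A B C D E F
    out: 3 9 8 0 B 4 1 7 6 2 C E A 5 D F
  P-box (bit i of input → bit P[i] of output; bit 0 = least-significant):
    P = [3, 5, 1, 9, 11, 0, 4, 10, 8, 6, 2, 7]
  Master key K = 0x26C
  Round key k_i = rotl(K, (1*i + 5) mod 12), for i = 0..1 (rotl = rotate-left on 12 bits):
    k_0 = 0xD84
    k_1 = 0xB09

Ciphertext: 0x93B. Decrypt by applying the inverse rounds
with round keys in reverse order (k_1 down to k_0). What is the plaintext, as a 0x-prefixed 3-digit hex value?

s_0 = ciphertext = 0x93B
s_1 = InvRound(s_0, k_1) = 0x35B
s_2 = InvRound(s_1, k_0) = 0xBFE

0xBFE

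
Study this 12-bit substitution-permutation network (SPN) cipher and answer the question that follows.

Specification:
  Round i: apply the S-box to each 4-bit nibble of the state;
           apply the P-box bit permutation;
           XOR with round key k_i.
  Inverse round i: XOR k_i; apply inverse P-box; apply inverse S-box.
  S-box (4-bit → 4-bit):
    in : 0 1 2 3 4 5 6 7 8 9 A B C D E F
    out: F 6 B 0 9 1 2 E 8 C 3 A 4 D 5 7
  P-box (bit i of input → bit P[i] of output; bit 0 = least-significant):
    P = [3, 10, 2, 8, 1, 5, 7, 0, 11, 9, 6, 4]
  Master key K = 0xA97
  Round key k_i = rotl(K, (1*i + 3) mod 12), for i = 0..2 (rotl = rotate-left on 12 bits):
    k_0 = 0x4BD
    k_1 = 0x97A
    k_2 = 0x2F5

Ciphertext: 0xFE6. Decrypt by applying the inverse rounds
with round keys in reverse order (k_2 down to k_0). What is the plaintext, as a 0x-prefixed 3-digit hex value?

0x35C

s_0 = ciphertext = 0xFE6
s_1 = InvRound(s_0, k_2) = 0x44B
s_2 = InvRound(s_1, k_1) = 0x4BB
s_3 = InvRound(s_2, k_0) = 0x35C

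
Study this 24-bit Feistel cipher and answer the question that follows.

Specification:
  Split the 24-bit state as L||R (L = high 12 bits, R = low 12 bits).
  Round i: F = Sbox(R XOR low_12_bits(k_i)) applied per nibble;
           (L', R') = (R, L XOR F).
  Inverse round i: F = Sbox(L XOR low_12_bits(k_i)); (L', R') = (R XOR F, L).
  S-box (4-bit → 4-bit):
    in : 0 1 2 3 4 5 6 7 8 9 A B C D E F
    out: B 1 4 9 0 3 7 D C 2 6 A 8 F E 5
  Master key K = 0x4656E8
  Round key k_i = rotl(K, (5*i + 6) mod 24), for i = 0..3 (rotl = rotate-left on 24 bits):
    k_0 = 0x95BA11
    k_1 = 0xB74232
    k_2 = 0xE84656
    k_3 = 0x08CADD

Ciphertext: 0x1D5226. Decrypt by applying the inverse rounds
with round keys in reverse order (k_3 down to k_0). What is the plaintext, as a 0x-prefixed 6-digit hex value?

0x0037EF

s_0 = ciphertext = 0x1D5226
s_1 = InvRound(s_0, k_3) = 0x89A1D5
s_2 = InvRound(s_1, k_2) = 0xF5D89A
s_3 = InvRound(s_2, k_1) = 0x7EFF5D
s_4 = InvRound(s_3, k_0) = 0x0037EF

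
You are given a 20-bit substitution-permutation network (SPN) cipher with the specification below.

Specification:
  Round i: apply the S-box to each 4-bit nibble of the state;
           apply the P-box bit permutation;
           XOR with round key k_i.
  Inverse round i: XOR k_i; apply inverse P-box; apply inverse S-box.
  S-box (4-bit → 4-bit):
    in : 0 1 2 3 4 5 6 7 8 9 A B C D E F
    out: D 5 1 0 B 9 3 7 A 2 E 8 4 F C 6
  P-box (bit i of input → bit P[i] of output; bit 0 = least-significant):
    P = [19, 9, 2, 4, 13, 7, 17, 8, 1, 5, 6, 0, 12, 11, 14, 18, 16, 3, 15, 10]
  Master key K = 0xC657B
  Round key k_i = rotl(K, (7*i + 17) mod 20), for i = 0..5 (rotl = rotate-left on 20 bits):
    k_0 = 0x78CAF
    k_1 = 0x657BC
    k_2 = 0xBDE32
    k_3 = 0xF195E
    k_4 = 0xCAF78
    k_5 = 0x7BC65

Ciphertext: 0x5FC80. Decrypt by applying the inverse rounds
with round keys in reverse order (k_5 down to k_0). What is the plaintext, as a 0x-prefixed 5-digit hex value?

0x71B01

s_0 = ciphertext = 0x5FC80
s_1 = InvRound(s_0, k_5) = 0x3CAFC
s_2 = InvRound(s_1, k_4) = 0x5E3D1
s_3 = InvRound(s_2, k_3) = 0xF7577
s_4 = InvRound(s_3, k_2) = 0xC8E5F
s_5 = InvRound(s_4, k_1) = 0xC7DA2
s_6 = InvRound(s_5, k_0) = 0x71B01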